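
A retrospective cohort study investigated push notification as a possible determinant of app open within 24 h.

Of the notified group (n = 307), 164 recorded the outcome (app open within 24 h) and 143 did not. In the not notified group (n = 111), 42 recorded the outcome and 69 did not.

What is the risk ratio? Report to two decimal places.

From the description: a = 164, b = 143, c = 42, d = 69.
Risk in exposed = 164/307 = 0.53420; risk in unexposed = 42/111 = 0.37838.
RR = 0.53420 / 0.37838 = 1.41182
The risk among the exposed is 1.41 times that among the unexposed.

1.41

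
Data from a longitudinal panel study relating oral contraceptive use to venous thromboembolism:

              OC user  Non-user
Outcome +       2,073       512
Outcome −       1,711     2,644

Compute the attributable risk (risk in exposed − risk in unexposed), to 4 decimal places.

Reading the table with exposure as columns: a = 2073 (OC user, case), b = 1711 (OC user, non-case), c = 512 (Non-user, case), d = 2644.
Risk in exposed = 2073/3784 = 0.547833; risk in unexposed = 512/3156 = 0.162231.
Risk difference = 0.547833 − 0.162231 = 0.385602

0.3856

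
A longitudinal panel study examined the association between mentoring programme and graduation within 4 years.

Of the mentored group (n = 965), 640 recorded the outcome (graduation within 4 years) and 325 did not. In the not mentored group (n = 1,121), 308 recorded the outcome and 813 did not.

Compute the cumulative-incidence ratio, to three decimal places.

2.414

From the description: a = 640, b = 325, c = 308, d = 813.
Risk in exposed = 640/965 = 0.66321; risk in unexposed = 308/1121 = 0.27475.
RR = 0.66321 / 0.27475 = 2.41383
The risk among the exposed is 2.41 times that among the unexposed.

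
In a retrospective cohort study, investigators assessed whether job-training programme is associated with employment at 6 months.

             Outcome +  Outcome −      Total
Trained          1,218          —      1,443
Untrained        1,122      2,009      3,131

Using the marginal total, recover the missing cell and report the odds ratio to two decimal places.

The missing cell is in the exposed row: 1443 − 1218 = 225.
So a = 1218, b = 225, c = 1122, d = 2009.
OR = (a·d)/(b·c) = (1218 × 2009) / (225 × 1122) = 2446962 / 252450 = 9.69286

9.69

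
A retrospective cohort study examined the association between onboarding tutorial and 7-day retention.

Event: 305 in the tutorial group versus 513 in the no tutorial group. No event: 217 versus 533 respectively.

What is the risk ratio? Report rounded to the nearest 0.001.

1.191

From the description: a = 305, b = 217, c = 513, d = 533.
Risk in exposed = 305/522 = 0.58429; risk in unexposed = 513/1046 = 0.49044.
RR = 0.58429 / 0.49044 = 1.19136
The risk among the exposed is 1.19 times that among the unexposed.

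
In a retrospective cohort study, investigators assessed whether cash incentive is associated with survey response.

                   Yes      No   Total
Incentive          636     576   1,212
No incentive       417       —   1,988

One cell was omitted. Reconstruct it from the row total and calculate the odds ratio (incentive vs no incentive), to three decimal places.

4.160

The missing cell is in the unexposed row: 1988 − 417 = 1571.
So a = 636, b = 576, c = 417, d = 1571.
OR = (a·d)/(b·c) = (636 × 1571) / (576 × 417) = 999156 / 240192 = 4.15982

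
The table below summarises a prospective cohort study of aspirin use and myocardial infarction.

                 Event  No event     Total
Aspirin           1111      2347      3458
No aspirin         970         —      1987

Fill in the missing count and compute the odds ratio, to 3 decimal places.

0.496

The missing cell is in the unexposed row: 1987 − 970 = 1017.
So a = 1111, b = 2347, c = 970, d = 1017.
OR = (a·d)/(b·c) = (1111 × 1017) / (2347 × 970) = 1129887 / 2276590 = 0.49631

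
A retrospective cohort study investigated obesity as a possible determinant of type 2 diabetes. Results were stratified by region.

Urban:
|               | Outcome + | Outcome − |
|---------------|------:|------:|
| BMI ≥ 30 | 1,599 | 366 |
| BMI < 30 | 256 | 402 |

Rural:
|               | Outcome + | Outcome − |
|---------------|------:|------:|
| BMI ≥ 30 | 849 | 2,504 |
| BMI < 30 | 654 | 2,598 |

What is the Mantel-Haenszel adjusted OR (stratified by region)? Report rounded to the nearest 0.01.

2.04

OR_MH = Σ(aᵢdᵢ/nᵢ) / Σ(bᵢcᵢ/nᵢ), where nᵢ is the stratum total.
Stratum 1 (Urban): n = 2623; a·d/n = 1599·402/2623 = 245.0621; b·c/n = 366·256/2623 = 35.7209
Stratum 2 (Rural): n = 6605; a·d/n = 849·2598/6605 = 333.9443; b·c/n = 2504·654/6605 = 247.9358
OR_MH = (245.0621 + 333.9443) / (35.7209 + 247.9358) = 579.0064 / 283.6567 = 2.04122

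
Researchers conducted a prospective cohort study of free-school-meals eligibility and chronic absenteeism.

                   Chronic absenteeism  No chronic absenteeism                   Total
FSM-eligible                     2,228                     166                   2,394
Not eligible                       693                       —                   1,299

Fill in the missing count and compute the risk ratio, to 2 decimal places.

The missing cell is in the unexposed row: 1299 − 693 = 606.
So a = 2228, b = 166, c = 693, d = 606.
RR = [a/(a+b)] / [c/(c+d)] = (2228/2394) / (693/1299) = 0.93066/0.53349 = 1.74448

1.74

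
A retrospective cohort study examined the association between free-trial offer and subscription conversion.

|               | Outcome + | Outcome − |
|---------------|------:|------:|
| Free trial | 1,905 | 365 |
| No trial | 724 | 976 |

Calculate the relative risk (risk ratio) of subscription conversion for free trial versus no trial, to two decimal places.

1.97

Cells: a = 1905, b = 365, c = 724, d = 976.
Risk in exposed = 1905/2270 = 0.83921; risk in unexposed = 724/1700 = 0.42588.
RR = 0.83921 / 0.42588 = 1.97051
The risk among the exposed is 1.97 times that among the unexposed.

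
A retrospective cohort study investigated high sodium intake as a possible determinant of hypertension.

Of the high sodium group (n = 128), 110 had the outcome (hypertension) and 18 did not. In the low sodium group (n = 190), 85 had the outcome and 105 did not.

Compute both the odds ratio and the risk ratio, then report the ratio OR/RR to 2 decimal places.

3.93

From the description: a = 110, b = 18, c = 85, d = 105.
OR = (110·105)/(18·85) = 11550/1530 = 7.54902
Risk in exposed = 110/128 = 0.85938; risk in unexposed = 85/190 = 0.44737; RR = 1.92096
OR/RR = 7.54902 / 1.92096 = 3.92982
The outcome is not rare, so the OR lies further from 1 than the RR.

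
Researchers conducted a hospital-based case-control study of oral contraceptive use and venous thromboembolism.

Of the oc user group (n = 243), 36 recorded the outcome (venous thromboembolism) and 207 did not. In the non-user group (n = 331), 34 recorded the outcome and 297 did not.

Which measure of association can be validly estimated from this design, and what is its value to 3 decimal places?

From the description: a = 36, b = 207, c = 34, d = 297.
This is a hospital-based case-control study: participants were sampled on outcome status, so risks in the source population cannot be estimated directly — relative risk is not valid here. The odds ratio is the appropriate measure.
OR = (a·d)/(b·c) = (36 × 297) / (207 × 34) = 10692 / 7038 = 1.51918

1.519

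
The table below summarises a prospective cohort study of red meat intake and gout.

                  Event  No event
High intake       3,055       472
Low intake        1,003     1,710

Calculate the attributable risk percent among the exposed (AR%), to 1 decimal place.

57.3

Cells: a = 3055, b = 472, c = 1003, d = 1710.
Risk in exposed = 3055/3527 = 0.86618; risk in unexposed = 1003/2713 = 0.36970.
RR = 0.86618/0.36970 = 2.34290
AR% = (RR − 1)/RR × 100 = (2.34290 − 1)/2.34290 × 100 = 57.3179%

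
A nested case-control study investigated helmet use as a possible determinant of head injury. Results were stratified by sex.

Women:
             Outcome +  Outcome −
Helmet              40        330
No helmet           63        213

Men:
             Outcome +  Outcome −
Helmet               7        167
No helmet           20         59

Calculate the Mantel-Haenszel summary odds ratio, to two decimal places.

OR_MH = Σ(aᵢdᵢ/nᵢ) / Σ(bᵢcᵢ/nᵢ), where nᵢ is the stratum total.
Stratum 1 (Women): n = 646; a·d/n = 40·213/646 = 13.1889; b·c/n = 330·63/646 = 32.1827
Stratum 2 (Men): n = 253; a·d/n = 7·59/253 = 1.6324; b·c/n = 167·20/253 = 13.2016
OR_MH = (13.1889 + 1.6324) / (32.1827 + 13.2016) = 14.8213 / 45.3842 = 0.32657

0.33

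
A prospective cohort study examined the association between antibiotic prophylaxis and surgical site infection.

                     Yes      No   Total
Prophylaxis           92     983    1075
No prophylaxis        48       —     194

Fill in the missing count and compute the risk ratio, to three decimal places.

0.346

The missing cell is in the unexposed row: 194 − 48 = 146.
So a = 92, b = 983, c = 48, d = 146.
RR = [a/(a+b)] / [c/(c+d)] = (92/1075) / (48/194) = 0.08558/0.24742 = 0.34589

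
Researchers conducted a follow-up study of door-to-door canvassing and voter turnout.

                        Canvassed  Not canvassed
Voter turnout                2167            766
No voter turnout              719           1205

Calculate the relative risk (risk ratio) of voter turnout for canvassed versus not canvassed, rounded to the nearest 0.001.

Reading the table with exposure as columns: a = 2167 (Canvassed, case), b = 719 (Canvassed, non-case), c = 766 (Not canvassed, case), d = 1205.
Risk in exposed = 2167/2886 = 0.75087; risk in unexposed = 766/1971 = 0.38864.
RR = 0.75087 / 0.38864 = 1.93206
The risk among the exposed is 1.93 times that among the unexposed.

1.932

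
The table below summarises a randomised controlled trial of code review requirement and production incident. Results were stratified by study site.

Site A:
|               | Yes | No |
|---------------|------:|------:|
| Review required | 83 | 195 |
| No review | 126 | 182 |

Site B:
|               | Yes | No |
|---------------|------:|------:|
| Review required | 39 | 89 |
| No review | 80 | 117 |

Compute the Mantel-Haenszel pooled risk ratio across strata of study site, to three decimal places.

RR_MH = Σ(aᵢ·n₀ᵢ/nᵢ) / Σ(cᵢ·n₁ᵢ/nᵢ), with n₁ᵢ = aᵢ+bᵢ (exposed), n₀ᵢ = cᵢ+dᵢ (unexposed), nᵢ = n₁ᵢ+n₀ᵢ.
Stratum 1 (Site A): n₁ = 278, n₀ = 308, n = 586; a·n₀/n = 83·308/586 = 43.6246; c·n₁/n = 126·278/586 = 59.7747
Stratum 2 (Site B): n₁ = 128, n₀ = 197, n = 325; a·n₀/n = 39·197/325 = 23.6400; c·n₁/n = 80·128/325 = 31.5077
RR_MH = (43.6246 + 23.6400) / (59.7747 + 31.5077) = 67.2646 / 91.2824 = 0.73688

0.737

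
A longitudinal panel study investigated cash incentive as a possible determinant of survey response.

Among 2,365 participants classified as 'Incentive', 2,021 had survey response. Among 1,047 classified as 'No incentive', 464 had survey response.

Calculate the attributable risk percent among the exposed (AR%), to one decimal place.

48.1

From the description: a = 2021, b = 344, c = 464, d = 583.
Risk in exposed = 2021/2365 = 0.85455; risk in unexposed = 464/1047 = 0.44317.
RR = 0.85455/0.44317 = 1.92825
AR% = (RR − 1)/RR × 100 = (1.92825 − 1)/1.92825 × 100 = 48.1396%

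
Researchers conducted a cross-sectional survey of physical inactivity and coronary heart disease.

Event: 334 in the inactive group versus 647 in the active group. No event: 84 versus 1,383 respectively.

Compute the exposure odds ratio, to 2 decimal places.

8.50

From the description: a = 334, b = 84, c = 647, d = 1383.
OR = (a·d)/(b·c) = (334 × 1383) / (84 × 647) = 461922 / 54348 = 8.49934
The odds of coronary heart disease are about 8.50 times as high in the inactive group.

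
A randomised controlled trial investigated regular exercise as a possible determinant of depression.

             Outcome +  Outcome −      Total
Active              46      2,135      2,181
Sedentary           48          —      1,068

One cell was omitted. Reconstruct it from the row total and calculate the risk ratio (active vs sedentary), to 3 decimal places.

The missing cell is in the unexposed row: 1068 − 48 = 1020.
So a = 46, b = 2135, c = 48, d = 1020.
RR = [a/(a+b)] / [c/(c+d)] = (46/2181) / (48/1068) = 0.02109/0.04494 = 0.46928

0.469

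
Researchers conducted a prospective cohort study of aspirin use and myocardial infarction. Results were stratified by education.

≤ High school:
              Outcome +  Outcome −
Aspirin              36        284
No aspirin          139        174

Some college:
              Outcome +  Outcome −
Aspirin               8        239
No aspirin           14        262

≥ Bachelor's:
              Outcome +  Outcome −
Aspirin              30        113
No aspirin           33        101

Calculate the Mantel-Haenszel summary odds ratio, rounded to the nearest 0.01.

OR_MH = Σ(aᵢdᵢ/nᵢ) / Σ(bᵢcᵢ/nᵢ), where nᵢ is the stratum total.
Stratum 1 (≤ High school): n = 633; a·d/n = 36·174/633 = 9.8957; b·c/n = 284·139/633 = 62.3633
Stratum 2 (Some college): n = 523; a·d/n = 8·262/523 = 4.0076; b·c/n = 239·14/523 = 6.3977
Stratum 3 (≥ Bachelor's): n = 277; a·d/n = 30·101/277 = 10.9386; b·c/n = 113·33/277 = 13.4621
OR_MH = (9.8957 + 4.0076 + 10.9386) / (62.3633 + 6.3977 + 13.4621) = 24.8420 / 82.2231 = 0.30213

0.30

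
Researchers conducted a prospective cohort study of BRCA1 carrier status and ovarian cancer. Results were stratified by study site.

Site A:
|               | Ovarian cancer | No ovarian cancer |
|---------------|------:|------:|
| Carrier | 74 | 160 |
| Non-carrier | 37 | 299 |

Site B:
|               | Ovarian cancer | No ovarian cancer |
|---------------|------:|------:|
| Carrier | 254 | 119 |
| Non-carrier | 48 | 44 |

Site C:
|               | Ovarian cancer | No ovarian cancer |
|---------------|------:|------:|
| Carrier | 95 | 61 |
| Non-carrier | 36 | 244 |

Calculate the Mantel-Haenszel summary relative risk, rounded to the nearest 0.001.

2.327

RR_MH = Σ(aᵢ·n₀ᵢ/nᵢ) / Σ(cᵢ·n₁ᵢ/nᵢ), with n₁ᵢ = aᵢ+bᵢ (exposed), n₀ᵢ = cᵢ+dᵢ (unexposed), nᵢ = n₁ᵢ+n₀ᵢ.
Stratum 1 (Site A): n₁ = 234, n₀ = 336, n = 570; a·n₀/n = 74·336/570 = 43.6211; c·n₁/n = 37·234/570 = 15.1895
Stratum 2 (Site B): n₁ = 373, n₀ = 92, n = 465; a·n₀/n = 254·92/465 = 50.2538; c·n₁/n = 48·373/465 = 38.5032
Stratum 3 (Site C): n₁ = 156, n₀ = 280, n = 436; a·n₀/n = 95·280/436 = 61.0092; c·n₁/n = 36·156/436 = 12.8807
RR_MH = (43.6211 + 50.2538 + 61.0092) / (15.1895 + 38.5032 + 12.8807) = 154.8840 / 66.5734 = 2.32651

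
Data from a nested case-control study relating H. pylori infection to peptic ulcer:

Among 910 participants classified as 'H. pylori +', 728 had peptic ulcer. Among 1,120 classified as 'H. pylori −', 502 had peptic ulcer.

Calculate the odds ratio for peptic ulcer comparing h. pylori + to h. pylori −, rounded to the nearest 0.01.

4.92

From the description: a = 728, b = 182, c = 502, d = 618.
OR = (a·d)/(b·c) = (728 × 618) / (182 × 502) = 449904 / 91364 = 4.92430
The odds of peptic ulcer are about 4.92 times as high in the h. pylori + group.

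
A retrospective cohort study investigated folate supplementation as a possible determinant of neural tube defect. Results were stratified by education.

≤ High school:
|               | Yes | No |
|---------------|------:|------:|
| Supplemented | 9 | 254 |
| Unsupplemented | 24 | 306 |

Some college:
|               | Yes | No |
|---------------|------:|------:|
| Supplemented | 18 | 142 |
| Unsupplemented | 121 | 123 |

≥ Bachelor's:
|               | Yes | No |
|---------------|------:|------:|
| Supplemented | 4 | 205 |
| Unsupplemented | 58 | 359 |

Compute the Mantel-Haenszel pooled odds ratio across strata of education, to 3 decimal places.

0.173

OR_MH = Σ(aᵢdᵢ/nᵢ) / Σ(bᵢcᵢ/nᵢ), where nᵢ is the stratum total.
Stratum 1 (≤ High school): n = 593; a·d/n = 9·306/593 = 4.6442; b·c/n = 254·24/593 = 10.2799
Stratum 2 (Some college): n = 404; a·d/n = 18·123/404 = 5.4802; b·c/n = 142·121/404 = 42.5297
Stratum 3 (≥ Bachelor's): n = 626; a·d/n = 4·359/626 = 2.2939; b·c/n = 205·58/626 = 18.9936
OR_MH = (4.6442 + 5.4802 + 2.2939) / (10.2799 + 42.5297 + 18.9936) = 12.4183 / 71.8032 = 0.17295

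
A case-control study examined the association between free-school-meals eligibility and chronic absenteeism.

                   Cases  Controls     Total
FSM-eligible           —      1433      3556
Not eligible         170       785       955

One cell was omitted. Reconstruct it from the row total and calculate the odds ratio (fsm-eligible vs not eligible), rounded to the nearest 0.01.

The missing cell is in the exposed row: 3556 − 1433 = 2123.
So a = 2123, b = 1433, c = 170, d = 785.
OR = (a·d)/(b·c) = (2123 × 785) / (1433 × 170) = 1666555 / 243610 = 6.84108

6.84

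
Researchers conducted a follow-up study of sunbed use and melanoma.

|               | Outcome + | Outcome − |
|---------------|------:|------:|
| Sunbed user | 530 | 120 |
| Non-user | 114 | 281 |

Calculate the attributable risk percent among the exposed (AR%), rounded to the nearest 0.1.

Cells: a = 530, b = 120, c = 114, d = 281.
Risk in exposed = 530/650 = 0.81538; risk in unexposed = 114/395 = 0.28861.
RR = 0.81538/0.28861 = 2.82524
AR% = (RR − 1)/RR × 100 = (2.82524 − 1)/2.82524 × 100 = 64.6047%

64.6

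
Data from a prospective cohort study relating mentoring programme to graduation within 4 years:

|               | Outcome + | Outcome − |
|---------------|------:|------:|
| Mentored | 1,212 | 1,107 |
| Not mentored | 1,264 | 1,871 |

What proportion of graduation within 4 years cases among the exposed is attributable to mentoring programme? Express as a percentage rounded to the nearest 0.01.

Cells: a = 1212, b = 1107, c = 1264, d = 1871.
Risk in exposed = 1212/2319 = 0.52264; risk in unexposed = 1264/3135 = 0.40319.
RR = 0.52264/0.40319 = 1.29626
AR% = (RR − 1)/RR × 100 = (1.29626 − 1)/1.29626 × 100 = 22.8550%

22.86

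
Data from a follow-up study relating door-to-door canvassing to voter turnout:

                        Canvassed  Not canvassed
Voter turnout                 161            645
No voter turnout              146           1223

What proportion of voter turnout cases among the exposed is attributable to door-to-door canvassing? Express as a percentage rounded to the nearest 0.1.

34.2

Reading the table with exposure as columns: a = 161 (Canvassed, case), b = 146 (Canvassed, non-case), c = 645 (Not canvassed, case), d = 1223.
Risk in exposed = 161/307 = 0.52443; risk in unexposed = 645/1868 = 0.34529.
RR = 0.52443/0.34529 = 1.51881
AR% = (RR − 1)/RR × 100 = (1.51881 − 1)/1.51881 × 100 = 34.1592%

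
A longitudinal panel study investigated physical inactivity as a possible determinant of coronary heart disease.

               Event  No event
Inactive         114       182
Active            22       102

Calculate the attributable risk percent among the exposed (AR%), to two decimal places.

53.93

Cells: a = 114, b = 182, c = 22, d = 102.
Risk in exposed = 114/296 = 0.38514; risk in unexposed = 22/124 = 0.17742.
RR = 0.38514/0.17742 = 2.17076
AR% = (RR − 1)/RR × 100 = (2.17076 − 1)/2.17076 × 100 = 53.9332%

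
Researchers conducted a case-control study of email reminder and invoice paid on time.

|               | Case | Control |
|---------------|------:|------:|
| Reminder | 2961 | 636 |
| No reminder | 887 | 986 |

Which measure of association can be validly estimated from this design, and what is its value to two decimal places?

5.18

Cells: a = 2961, b = 636, c = 887, d = 986.
This is a case-control study: participants were sampled on outcome status, so risks in the source population cannot be estimated directly — relative risk is not valid here. The odds ratio is the appropriate measure.
OR = (a·d)/(b·c) = (2961 × 986) / (636 × 887) = 2919546 / 564132 = 5.17529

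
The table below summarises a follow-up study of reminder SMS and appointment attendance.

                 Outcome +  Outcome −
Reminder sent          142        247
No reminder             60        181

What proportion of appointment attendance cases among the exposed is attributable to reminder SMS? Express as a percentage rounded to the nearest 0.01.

Cells: a = 142, b = 247, c = 60, d = 181.
Risk in exposed = 142/389 = 0.36504; risk in unexposed = 60/241 = 0.24896.
RR = 0.36504/0.24896 = 1.46624
AR% = (RR − 1)/RR × 100 = (1.46624 − 1)/1.46624 × 100 = 31.7983%

31.80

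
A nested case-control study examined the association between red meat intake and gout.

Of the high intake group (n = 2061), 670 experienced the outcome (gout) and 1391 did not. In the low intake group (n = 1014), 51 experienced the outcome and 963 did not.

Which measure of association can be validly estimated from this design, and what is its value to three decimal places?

From the description: a = 670, b = 1391, c = 51, d = 963.
This is a nested case-control study: participants were sampled on outcome status, so risks in the source population cannot be estimated directly — relative risk is not valid here. The odds ratio is the appropriate measure.
OR = (a·d)/(b·c) = (670 × 963) / (1391 × 51) = 645210 / 70941 = 9.09502

9.095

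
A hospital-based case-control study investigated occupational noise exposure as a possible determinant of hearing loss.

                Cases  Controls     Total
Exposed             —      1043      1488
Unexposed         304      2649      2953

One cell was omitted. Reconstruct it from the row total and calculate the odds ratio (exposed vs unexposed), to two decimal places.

3.72

The missing cell is in the exposed row: 1488 − 1043 = 445.
So a = 445, b = 1043, c = 304, d = 2649.
OR = (a·d)/(b·c) = (445 × 2649) / (1043 × 304) = 1178805 / 317072 = 3.71778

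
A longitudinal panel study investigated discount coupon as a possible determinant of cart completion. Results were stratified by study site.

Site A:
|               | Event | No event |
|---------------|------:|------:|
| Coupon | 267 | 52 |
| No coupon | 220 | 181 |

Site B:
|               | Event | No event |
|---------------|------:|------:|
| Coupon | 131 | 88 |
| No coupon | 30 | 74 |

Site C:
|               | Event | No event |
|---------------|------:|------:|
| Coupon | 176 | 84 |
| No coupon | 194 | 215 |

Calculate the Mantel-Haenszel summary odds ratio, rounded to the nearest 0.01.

OR_MH = Σ(aᵢdᵢ/nᵢ) / Σ(bᵢcᵢ/nᵢ), where nᵢ is the stratum total.
Stratum 1 (Site A): n = 720; a·d/n = 267·181/720 = 67.1208; b·c/n = 52·220/720 = 15.8889
Stratum 2 (Site B): n = 323; a·d/n = 131·74/323 = 30.0124; b·c/n = 88·30/323 = 8.1734
Stratum 3 (Site C): n = 669; a·d/n = 176·215/669 = 56.5620; b·c/n = 84·194/669 = 24.3587
OR_MH = (67.1208 + 30.0124 + 56.5620) / (15.8889 + 8.1734 + 24.3587) = 153.6953 / 48.4210 = 3.17414

3.17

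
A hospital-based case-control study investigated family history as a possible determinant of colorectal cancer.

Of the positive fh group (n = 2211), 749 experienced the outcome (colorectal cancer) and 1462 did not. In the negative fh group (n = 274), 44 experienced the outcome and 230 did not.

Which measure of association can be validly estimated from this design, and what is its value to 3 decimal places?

From the description: a = 749, b = 1462, c = 44, d = 230.
This is a hospital-based case-control study: participants were sampled on outcome status, so risks in the source population cannot be estimated directly — relative risk is not valid here. The odds ratio is the appropriate measure.
OR = (a·d)/(b·c) = (749 × 230) / (1462 × 44) = 172270 / 64328 = 2.67799

2.678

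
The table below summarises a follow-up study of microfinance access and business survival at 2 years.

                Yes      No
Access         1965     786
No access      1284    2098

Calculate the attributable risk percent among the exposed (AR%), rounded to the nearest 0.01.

46.85

Cells: a = 1965, b = 786, c = 1284, d = 2098.
Risk in exposed = 1965/2751 = 0.71429; risk in unexposed = 1284/3382 = 0.37966.
RR = 0.71429/0.37966 = 1.88140
AR% = (RR − 1)/RR × 100 = (1.88140 − 1)/1.88140 × 100 = 46.8480%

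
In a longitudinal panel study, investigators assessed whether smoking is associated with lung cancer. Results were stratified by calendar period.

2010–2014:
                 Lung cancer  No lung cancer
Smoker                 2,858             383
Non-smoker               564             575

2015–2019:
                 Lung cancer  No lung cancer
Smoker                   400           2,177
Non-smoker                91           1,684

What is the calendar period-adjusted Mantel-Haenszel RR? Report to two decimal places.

1.92

RR_MH = Σ(aᵢ·n₀ᵢ/nᵢ) / Σ(cᵢ·n₁ᵢ/nᵢ), with n₁ᵢ = aᵢ+bᵢ (exposed), n₀ᵢ = cᵢ+dᵢ (unexposed), nᵢ = n₁ᵢ+n₀ᵢ.
Stratum 1 (2010–2014): n₁ = 3241, n₀ = 1139, n = 4380; a·n₀/n = 2858·1139/4380 = 743.2105; c·n₁/n = 564·3241/4380 = 417.3342
Stratum 2 (2015–2019): n₁ = 2577, n₀ = 1775, n = 4352; a·n₀/n = 400·1775/4352 = 163.1434; c·n₁/n = 91·2577/4352 = 53.8849
RR_MH = (743.2105 + 163.1434) / (417.3342 + 53.8849) = 906.3539 / 471.2191 = 1.92342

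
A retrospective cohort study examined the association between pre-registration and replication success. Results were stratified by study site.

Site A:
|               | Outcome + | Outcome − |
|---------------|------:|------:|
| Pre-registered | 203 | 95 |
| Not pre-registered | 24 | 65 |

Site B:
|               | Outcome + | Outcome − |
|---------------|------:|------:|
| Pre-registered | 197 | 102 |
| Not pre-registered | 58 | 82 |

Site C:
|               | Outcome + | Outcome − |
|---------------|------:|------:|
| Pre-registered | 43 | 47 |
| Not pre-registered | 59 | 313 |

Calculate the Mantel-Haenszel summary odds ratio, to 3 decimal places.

3.943

OR_MH = Σ(aᵢdᵢ/nᵢ) / Σ(bᵢcᵢ/nᵢ), where nᵢ is the stratum total.
Stratum 1 (Site A): n = 387; a·d/n = 203·65/387 = 34.0956; b·c/n = 95·24/387 = 5.8915
Stratum 2 (Site B): n = 439; a·d/n = 197·82/439 = 36.7973; b·c/n = 102·58/439 = 13.4761
Stratum 3 (Site C): n = 462; a·d/n = 43·313/462 = 29.1320; b·c/n = 47·59/462 = 6.0022
OR_MH = (34.0956 + 36.7973 + 29.1320) / (5.8915 + 13.4761 + 6.0022) = 100.0249 / 25.3697 = 3.94269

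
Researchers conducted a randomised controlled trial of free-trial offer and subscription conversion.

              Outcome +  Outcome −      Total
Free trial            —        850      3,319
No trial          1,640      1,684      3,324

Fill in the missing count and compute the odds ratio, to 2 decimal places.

2.98

The missing cell is in the exposed row: 3319 − 850 = 2469.
So a = 2469, b = 850, c = 1640, d = 1684.
OR = (a·d)/(b·c) = (2469 × 1684) / (850 × 1640) = 4157796 / 1394000 = 2.98264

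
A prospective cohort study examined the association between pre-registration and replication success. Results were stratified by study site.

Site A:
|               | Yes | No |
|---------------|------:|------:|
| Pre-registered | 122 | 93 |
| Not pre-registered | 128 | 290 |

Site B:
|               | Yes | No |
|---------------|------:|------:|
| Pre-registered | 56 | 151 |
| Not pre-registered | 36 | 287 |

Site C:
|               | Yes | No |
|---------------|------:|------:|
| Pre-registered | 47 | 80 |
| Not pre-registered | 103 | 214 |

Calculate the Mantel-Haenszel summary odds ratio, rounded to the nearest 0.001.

2.286

OR_MH = Σ(aᵢdᵢ/nᵢ) / Σ(bᵢcᵢ/nᵢ), where nᵢ is the stratum total.
Stratum 1 (Site A): n = 633; a·d/n = 122·290/633 = 55.8926; b·c/n = 93·128/633 = 18.8057
Stratum 2 (Site B): n = 530; a·d/n = 56·287/530 = 30.3245; b·c/n = 151·36/530 = 10.2566
Stratum 3 (Site C): n = 444; a·d/n = 47·214/444 = 22.6532; b·c/n = 80·103/444 = 18.5586
OR_MH = (55.8926 + 30.3245 + 22.6532) / (18.8057 + 10.2566 + 18.5586) = 108.8703 / 47.6208 = 2.28619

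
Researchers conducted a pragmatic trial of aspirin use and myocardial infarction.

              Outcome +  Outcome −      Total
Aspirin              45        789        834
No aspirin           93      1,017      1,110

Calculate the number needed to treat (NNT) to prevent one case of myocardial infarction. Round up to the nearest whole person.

34

Risk in treated group = 45/834 = 0.05396; risk in control = 93/1110 = 0.08378.
Absolute risk reduction = 0.08378 − 0.05396 = 0.02983
NNT = 1 / ARR = 1 / 0.02983 = 33.527 → round up → 34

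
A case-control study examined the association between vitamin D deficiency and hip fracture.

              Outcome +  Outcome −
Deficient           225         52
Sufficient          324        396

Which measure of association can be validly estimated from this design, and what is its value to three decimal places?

Cells: a = 225, b = 52, c = 324, d = 396.
This is a case-control study: participants were sampled on outcome status, so risks in the source population cannot be estimated directly — relative risk is not valid here. The odds ratio is the appropriate measure.
OR = (a·d)/(b·c) = (225 × 396) / (52 × 324) = 89100 / 16848 = 5.28846

5.288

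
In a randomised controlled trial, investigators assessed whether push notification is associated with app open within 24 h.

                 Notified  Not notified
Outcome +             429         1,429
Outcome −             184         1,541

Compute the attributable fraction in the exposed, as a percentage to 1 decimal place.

31.2

Reading the table with exposure as columns: a = 429 (Notified, case), b = 184 (Notified, non-case), c = 1429 (Not notified, case), d = 1541.
Risk in exposed = 429/613 = 0.69984; risk in unexposed = 1429/2970 = 0.48114.
RR = 0.69984/0.48114 = 1.45452
AR% = (RR − 1)/RR × 100 = (1.45452 − 1)/1.45452 × 100 = 31.2490%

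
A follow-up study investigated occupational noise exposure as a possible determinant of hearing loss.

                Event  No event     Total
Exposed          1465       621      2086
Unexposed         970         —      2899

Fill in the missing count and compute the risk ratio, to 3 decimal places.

The missing cell is in the unexposed row: 2899 − 970 = 1929.
So a = 1465, b = 621, c = 970, d = 1929.
RR = [a/(a+b)] / [c/(c+d)] = (1465/2086) / (970/2899) = 0.70230/0.33460 = 2.09894

2.099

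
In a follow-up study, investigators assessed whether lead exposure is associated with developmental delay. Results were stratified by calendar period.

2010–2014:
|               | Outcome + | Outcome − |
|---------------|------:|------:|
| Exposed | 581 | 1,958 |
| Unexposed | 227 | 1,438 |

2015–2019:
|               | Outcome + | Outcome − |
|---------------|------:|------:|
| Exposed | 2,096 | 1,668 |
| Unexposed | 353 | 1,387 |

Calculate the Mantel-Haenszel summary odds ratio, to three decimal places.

3.418

OR_MH = Σ(aᵢdᵢ/nᵢ) / Σ(bᵢcᵢ/nᵢ), where nᵢ is the stratum total.
Stratum 1 (2010–2014): n = 4204; a·d/n = 581·1438/4204 = 198.7341; b·c/n = 1958·227/4204 = 105.7245
Stratum 2 (2015–2019): n = 5504; a·d/n = 2096·1387/5504 = 528.1890; b·c/n = 1668·353/5504 = 106.9775
OR_MH = (198.7341 + 528.1890) / (105.7245 + 106.9775) = 726.9230 / 212.7020 = 3.41757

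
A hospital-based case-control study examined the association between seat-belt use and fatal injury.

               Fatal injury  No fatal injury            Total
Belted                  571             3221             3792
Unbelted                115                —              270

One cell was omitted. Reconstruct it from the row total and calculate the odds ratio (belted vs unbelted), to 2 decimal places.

The missing cell is in the unexposed row: 270 − 115 = 155.
So a = 571, b = 3221, c = 115, d = 155.
OR = (a·d)/(b·c) = (571 × 155) / (3221 × 115) = 88505 / 370415 = 0.23893

0.24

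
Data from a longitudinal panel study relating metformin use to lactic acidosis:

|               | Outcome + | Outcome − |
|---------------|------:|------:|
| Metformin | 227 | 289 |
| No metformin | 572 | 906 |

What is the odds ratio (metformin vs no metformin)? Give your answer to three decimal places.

1.244

Cells: a = 227, b = 289, c = 572, d = 906.
OR = (a·d)/(b·c) = (227 × 906) / (289 × 572) = 205662 / 165308 = 1.24411
The odds of lactic acidosis are about 1.24 times as high in the metformin group.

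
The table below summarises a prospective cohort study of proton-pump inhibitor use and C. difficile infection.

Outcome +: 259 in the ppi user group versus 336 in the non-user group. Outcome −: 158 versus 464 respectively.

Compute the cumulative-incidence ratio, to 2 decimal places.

From the description: a = 259, b = 158, c = 336, d = 464.
Risk in exposed = 259/417 = 0.62110; risk in unexposed = 336/800 = 0.42000.
RR = 0.62110 / 0.42000 = 1.47882
The risk among the exposed is 1.48 times that among the unexposed.

1.48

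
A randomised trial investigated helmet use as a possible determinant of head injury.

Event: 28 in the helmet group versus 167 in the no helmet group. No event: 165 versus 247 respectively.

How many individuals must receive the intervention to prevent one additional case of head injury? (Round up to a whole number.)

4

Risk in treated group = 28/193 = 0.14508; risk in control = 167/414 = 0.40338.
Absolute risk reduction = 0.40338 − 0.14508 = 0.25830
NNT = 1 / ARR = 1 / 0.25830 = 3.871 → round up → 4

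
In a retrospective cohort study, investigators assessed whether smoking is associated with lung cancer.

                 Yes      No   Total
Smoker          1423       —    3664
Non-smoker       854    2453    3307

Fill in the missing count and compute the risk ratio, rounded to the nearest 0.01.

The missing cell is in the exposed row: 3664 − 1423 = 2241.
So a = 1423, b = 2241, c = 854, d = 2453.
RR = [a/(a+b)] / [c/(c+d)] = (1423/3664) / (854/3307) = 0.38837/0.25824 = 1.50392

1.50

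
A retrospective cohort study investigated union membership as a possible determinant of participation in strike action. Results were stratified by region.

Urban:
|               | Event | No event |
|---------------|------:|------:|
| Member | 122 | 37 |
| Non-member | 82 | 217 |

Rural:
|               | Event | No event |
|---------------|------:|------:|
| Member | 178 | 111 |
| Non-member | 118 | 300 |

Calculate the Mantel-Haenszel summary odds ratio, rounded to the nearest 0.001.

OR_MH = Σ(aᵢdᵢ/nᵢ) / Σ(bᵢcᵢ/nᵢ), where nᵢ is the stratum total.
Stratum 1 (Urban): n = 458; a·d/n = 122·217/458 = 57.8035; b·c/n = 37·82/458 = 6.6245
Stratum 2 (Rural): n = 707; a·d/n = 178·300/707 = 75.5304; b·c/n = 111·118/707 = 18.5262
OR_MH = (57.8035 + 75.5304) / (6.6245 + 18.5262) = 133.3339 / 25.1506 = 5.30142

5.301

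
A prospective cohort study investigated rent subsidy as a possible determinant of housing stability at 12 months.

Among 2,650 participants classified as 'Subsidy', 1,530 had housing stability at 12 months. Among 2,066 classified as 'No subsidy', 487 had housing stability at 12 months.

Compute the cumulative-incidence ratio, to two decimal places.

2.45

From the description: a = 1530, b = 1120, c = 487, d = 1579.
Risk in exposed = 1530/2650 = 0.57736; risk in unexposed = 487/2066 = 0.23572.
RR = 0.57736 / 0.23572 = 2.44933
The risk among the exposed is 2.45 times that among the unexposed.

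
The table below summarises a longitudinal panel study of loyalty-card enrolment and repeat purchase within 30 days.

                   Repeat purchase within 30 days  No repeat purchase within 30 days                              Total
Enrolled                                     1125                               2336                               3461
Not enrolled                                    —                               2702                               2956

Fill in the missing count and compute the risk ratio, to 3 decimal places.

The missing cell is in the unexposed row: 2956 − 2702 = 254.
So a = 1125, b = 2336, c = 254, d = 2702.
RR = [a/(a+b)] / [c/(c+d)] = (1125/3461) / (254/2956) = 0.32505/0.08593 = 3.78287

3.783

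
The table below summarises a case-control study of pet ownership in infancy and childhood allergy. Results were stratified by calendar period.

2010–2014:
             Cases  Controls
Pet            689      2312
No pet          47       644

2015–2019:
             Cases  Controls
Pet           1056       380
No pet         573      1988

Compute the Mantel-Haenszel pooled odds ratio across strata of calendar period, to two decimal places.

7.69

OR_MH = Σ(aᵢdᵢ/nᵢ) / Σ(bᵢcᵢ/nᵢ), where nᵢ is the stratum total.
Stratum 1 (2010–2014): n = 3692; a·d/n = 689·644/3692 = 120.1831; b·c/n = 2312·47/3692 = 29.4323
Stratum 2 (2015–2019): n = 3997; a·d/n = 1056·1988/3997 = 525.2259; b·c/n = 380·573/3997 = 54.4759
OR_MH = (120.1831 + 525.2259) / (29.4323 + 54.4759) = 645.4090 / 83.9081 = 7.69185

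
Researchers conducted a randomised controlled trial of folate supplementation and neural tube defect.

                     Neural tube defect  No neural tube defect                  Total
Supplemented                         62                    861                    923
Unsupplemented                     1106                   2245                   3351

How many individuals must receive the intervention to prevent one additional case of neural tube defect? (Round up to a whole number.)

4

Risk in treated group = 62/923 = 0.06717; risk in control = 1106/3351 = 0.33005.
Absolute risk reduction = 0.33005 − 0.06717 = 0.26288
NNT = 1 / ARR = 1 / 0.26288 = 3.804 → round up → 4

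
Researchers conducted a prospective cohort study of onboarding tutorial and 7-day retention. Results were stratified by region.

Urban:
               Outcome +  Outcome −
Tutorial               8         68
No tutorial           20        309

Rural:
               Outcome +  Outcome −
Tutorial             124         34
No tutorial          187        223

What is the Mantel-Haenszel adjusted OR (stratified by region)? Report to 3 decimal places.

3.765

OR_MH = Σ(aᵢdᵢ/nᵢ) / Σ(bᵢcᵢ/nᵢ), where nᵢ is the stratum total.
Stratum 1 (Urban): n = 405; a·d/n = 8·309/405 = 6.1037; b·c/n = 68·20/405 = 3.3580
Stratum 2 (Rural): n = 568; a·d/n = 124·223/568 = 48.6831; b·c/n = 34·187/568 = 11.1937
OR_MH = (6.1037 + 48.6831) / (3.3580 + 11.1937) = 54.7868 / 14.5517 = 3.76498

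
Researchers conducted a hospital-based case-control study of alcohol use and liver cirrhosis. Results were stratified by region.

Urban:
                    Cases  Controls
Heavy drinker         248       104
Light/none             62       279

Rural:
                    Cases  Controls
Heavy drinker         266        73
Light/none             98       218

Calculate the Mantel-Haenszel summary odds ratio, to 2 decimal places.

9.31

OR_MH = Σ(aᵢdᵢ/nᵢ) / Σ(bᵢcᵢ/nᵢ), where nᵢ is the stratum total.
Stratum 1 (Urban): n = 693; a·d/n = 248·279/693 = 99.8442; b·c/n = 104·62/693 = 9.3045
Stratum 2 (Rural): n = 655; a·d/n = 266·218/655 = 88.5313; b·c/n = 73·98/655 = 10.9221
OR_MH = (99.8442 + 88.5313) / (9.3045 + 10.9221) = 188.3755 / 20.2266 = 9.31325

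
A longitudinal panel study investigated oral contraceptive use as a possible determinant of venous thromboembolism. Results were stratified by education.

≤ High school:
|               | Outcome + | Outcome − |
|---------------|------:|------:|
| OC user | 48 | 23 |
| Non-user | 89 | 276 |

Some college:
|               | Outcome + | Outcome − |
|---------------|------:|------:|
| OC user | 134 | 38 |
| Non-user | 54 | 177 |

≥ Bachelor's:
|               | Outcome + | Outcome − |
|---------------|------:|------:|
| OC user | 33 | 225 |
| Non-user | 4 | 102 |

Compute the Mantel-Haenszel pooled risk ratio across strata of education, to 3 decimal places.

RR_MH = Σ(aᵢ·n₀ᵢ/nᵢ) / Σ(cᵢ·n₁ᵢ/nᵢ), with n₁ᵢ = aᵢ+bᵢ (exposed), n₀ᵢ = cᵢ+dᵢ (unexposed), nᵢ = n₁ᵢ+n₀ᵢ.
Stratum 1 (≤ High school): n₁ = 71, n₀ = 365, n = 436; a·n₀/n = 48·365/436 = 40.1835; c·n₁/n = 89·71/436 = 14.4931
Stratum 2 (Some college): n₁ = 172, n₀ = 231, n = 403; a·n₀/n = 134·231/403 = 76.8089; c·n₁/n = 54·172/403 = 23.0471
Stratum 3 (≥ Bachelor's): n₁ = 258, n₀ = 106, n = 364; a·n₀/n = 33·106/364 = 9.6099; c·n₁/n = 4·258/364 = 2.8352
RR_MH = (40.1835 + 76.8089 + 9.6099) / (14.4931 + 23.0471 + 2.8352) = 126.6023 / 40.3754 = 3.13563

3.136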